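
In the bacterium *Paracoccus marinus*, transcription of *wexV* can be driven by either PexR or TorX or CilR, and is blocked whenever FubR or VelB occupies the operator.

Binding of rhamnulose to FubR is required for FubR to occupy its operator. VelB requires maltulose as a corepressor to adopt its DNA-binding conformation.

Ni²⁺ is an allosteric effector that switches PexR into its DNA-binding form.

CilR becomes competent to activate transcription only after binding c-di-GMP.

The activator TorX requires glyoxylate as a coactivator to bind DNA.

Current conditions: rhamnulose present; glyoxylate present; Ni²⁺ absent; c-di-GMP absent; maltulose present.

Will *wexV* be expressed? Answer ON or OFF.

OFF

Ni²⁺ is absent, so PexR is inactive.
Glyoxylate is present, so TorX is active.
Rhamnulose is present, so FubR is active.
Maltulose is present, so VelB is active.
c-di-GMP is absent, so CilR is inactive.
With repressor FubR bound, *wexV* is not transcribed.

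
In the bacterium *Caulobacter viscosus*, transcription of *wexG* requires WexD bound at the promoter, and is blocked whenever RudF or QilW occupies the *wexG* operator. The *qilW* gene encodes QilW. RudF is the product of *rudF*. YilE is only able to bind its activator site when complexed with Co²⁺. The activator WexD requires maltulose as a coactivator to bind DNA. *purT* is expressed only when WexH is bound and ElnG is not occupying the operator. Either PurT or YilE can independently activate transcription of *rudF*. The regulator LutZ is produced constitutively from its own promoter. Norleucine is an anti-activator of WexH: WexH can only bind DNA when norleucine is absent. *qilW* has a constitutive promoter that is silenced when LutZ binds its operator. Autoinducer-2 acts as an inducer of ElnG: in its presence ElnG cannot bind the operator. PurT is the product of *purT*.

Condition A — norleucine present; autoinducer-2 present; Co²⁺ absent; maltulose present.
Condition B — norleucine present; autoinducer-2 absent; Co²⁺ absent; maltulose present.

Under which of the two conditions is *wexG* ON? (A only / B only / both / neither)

both

Condition A:
Norleucine is present, so WexH is inactive.
Autoinducer-2 is present, so ElnG is inactive.
Required activator WexH is absent, so *purT* is not transcribed.
So PurT is not produced.
Co²⁺ is absent, so YilE is inactive.
No activator is available at the *rudF* promoter, so *rudF* is not transcribed.
So RudF is not produced.
LutZ is produced constitutively and is active.
With repressor LutZ bound, *qilW* is not transcribed.
So QilW is not produced.
Maltulose is present, so WexD is active.
No repressor is bound and WexD is active, so *wexG* is transcribed.
→ *wexG* is ON in A.
Condition B:
Norleucine is present, so WexH is inactive.
Autoinducer-2 is absent, so ElnG is active.
With repressor ElnG bound, *purT* is not transcribed.
So PurT is not produced.
Co²⁺ is absent, so YilE is inactive.
No activator is available at the *rudF* promoter, so *rudF* is not transcribed.
So RudF is not produced.
LutZ is produced constitutively and is active.
With repressor LutZ bound, *qilW* is not transcribed.
So QilW is not produced.
Maltulose is present, so WexD is active.
No repressor is bound and WexD is active, so *wexG* is transcribed.
→ *wexG* is ON in B.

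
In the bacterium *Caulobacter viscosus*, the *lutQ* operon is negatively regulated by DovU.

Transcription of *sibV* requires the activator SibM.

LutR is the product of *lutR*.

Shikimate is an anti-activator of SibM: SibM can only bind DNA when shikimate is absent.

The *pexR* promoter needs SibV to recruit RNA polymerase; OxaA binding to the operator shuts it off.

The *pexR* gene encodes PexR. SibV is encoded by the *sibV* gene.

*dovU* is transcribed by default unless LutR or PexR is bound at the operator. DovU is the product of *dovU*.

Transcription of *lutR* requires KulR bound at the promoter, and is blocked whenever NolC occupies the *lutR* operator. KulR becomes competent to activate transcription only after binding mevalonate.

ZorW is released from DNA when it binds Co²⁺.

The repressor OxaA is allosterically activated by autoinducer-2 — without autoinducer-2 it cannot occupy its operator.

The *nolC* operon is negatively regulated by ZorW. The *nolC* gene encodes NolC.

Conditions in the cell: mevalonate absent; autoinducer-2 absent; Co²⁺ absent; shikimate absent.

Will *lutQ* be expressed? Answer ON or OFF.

Co²⁺ is absent, so ZorW is active.
With repressor ZorW bound, *nolC* is not transcribed.
So NolC is not produced.
Mevalonate is absent, so KulR is inactive.
Required activator KulR is absent, so *lutR* is not transcribed.
So LutR is not produced.
Shikimate is absent, so SibM is active.
No repressor is bound and SibM is active, so *sibV* is transcribed.
So SibV is produced and active.
Autoinducer-2 is absent, so OxaA is inactive.
No repressor is bound and SibV is active, so *pexR* is transcribed.
So PexR is produced and active.
With repressor PexR bound, *dovU* is not transcribed.
So DovU is not produced.
With no repressor bound, *lutQ* is transcribed.

ON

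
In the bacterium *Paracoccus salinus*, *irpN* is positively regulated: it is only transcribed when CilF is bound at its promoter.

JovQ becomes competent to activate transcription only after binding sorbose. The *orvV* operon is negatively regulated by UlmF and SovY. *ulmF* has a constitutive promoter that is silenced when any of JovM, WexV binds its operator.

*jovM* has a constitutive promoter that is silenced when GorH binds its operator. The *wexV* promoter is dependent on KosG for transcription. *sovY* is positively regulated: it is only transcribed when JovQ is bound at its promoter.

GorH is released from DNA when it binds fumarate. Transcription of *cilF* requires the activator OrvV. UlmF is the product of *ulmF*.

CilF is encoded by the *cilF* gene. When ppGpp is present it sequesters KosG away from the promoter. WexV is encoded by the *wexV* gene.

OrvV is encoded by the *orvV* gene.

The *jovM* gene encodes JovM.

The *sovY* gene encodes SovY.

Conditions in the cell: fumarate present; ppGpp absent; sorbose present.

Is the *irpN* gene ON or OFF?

Fumarate is present, so GorH is inactive.
With no repressor bound, *jovM* is transcribed.
So JovM is produced and active.
ppGpp is absent, so KosG is active.
No repressor is bound and KosG is active, so *wexV* is transcribed.
So WexV is produced and active.
With repressor JovM bound, *ulmF* is not transcribed.
So UlmF is not produced.
Sorbose is present, so JovQ is active.
No repressor is bound and JovQ is active, so *sovY* is transcribed.
So SovY is produced and active.
With repressor SovY bound, *orvV* is not transcribed.
So OrvV is not produced.
Required activator OrvV is absent, so *cilF* is not transcribed.
So CilF is not produced.
Required activator CilF is absent, so *irpN* is not transcribed.

OFF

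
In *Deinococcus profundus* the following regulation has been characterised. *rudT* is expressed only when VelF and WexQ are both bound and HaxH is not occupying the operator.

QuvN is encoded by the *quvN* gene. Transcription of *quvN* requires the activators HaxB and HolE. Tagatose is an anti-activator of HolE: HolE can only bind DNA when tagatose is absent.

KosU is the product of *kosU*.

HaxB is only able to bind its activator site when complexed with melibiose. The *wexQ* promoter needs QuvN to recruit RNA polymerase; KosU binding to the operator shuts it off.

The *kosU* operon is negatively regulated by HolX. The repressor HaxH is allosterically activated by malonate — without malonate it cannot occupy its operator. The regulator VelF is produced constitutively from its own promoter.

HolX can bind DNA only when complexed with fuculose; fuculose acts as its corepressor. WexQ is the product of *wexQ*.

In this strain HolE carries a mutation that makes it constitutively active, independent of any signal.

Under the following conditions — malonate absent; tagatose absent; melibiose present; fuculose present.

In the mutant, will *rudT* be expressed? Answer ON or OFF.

ON

VelF is produced constitutively and is active.
Malonate is absent, so HaxH is inactive.
Melibiose is present, so HaxB is active.
HolE is constitutively active in this strain.
No repressor is bound and HaxB and HolE are active, so *quvN* is transcribed.
So QuvN is produced and active.
Fuculose is present, so HolX is active.
With repressor HolX bound, *kosU* is not transcribed.
So KosU is not produced.
No repressor is bound and QuvN is active, so *wexQ* is transcribed.
So WexQ is produced and active.
No repressor is bound and VelF and WexQ are active, so *rudT* is transcribed.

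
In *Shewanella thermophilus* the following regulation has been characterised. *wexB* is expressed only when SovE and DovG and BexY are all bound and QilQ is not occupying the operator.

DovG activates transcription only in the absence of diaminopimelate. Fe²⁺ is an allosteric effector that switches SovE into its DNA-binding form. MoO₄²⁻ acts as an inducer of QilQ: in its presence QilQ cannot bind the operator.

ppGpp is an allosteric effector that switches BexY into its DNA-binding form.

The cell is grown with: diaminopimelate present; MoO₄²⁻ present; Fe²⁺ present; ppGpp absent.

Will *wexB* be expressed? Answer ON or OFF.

OFF

Fe²⁺ is present, so SovE is active.
Diaminopimelate is present, so DovG is inactive.
ppGpp is absent, so BexY is inactive.
MoO₄²⁻ is present, so QilQ is inactive.
Required activator DovG is absent, so *wexB* is not transcribed.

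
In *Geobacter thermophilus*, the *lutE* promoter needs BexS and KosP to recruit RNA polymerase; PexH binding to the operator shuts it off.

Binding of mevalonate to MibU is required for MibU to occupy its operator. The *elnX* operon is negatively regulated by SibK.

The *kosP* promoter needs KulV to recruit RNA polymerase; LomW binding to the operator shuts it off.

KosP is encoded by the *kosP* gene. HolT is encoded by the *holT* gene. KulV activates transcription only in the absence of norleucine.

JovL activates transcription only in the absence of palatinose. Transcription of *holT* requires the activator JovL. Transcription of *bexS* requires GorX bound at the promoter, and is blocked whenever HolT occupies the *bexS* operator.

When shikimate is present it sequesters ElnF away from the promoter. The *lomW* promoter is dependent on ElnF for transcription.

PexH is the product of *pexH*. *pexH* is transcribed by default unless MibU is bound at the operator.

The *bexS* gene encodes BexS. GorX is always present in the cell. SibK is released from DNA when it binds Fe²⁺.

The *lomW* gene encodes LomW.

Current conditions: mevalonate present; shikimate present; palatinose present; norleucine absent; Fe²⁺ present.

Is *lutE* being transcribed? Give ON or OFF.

Mevalonate is present, so MibU is active.
With repressor MibU bound, *pexH* is not transcribed.
So PexH is not produced.
GorX is produced constitutively and is active.
Palatinose is present, so JovL is inactive.
Required activator JovL is absent, so *holT* is not transcribed.
So HolT is not produced.
No repressor is bound and GorX is active, so *bexS* is transcribed.
So BexS is produced and active.
Shikimate is present, so ElnF is inactive.
Required activator ElnF is absent, so *lomW* is not transcribed.
So LomW is not produced.
Norleucine is absent, so KulV is active.
No repressor is bound and KulV is active, so *kosP* is transcribed.
So KosP is produced and active.
No repressor is bound and BexS and KosP are active, so *lutE* is transcribed.

ON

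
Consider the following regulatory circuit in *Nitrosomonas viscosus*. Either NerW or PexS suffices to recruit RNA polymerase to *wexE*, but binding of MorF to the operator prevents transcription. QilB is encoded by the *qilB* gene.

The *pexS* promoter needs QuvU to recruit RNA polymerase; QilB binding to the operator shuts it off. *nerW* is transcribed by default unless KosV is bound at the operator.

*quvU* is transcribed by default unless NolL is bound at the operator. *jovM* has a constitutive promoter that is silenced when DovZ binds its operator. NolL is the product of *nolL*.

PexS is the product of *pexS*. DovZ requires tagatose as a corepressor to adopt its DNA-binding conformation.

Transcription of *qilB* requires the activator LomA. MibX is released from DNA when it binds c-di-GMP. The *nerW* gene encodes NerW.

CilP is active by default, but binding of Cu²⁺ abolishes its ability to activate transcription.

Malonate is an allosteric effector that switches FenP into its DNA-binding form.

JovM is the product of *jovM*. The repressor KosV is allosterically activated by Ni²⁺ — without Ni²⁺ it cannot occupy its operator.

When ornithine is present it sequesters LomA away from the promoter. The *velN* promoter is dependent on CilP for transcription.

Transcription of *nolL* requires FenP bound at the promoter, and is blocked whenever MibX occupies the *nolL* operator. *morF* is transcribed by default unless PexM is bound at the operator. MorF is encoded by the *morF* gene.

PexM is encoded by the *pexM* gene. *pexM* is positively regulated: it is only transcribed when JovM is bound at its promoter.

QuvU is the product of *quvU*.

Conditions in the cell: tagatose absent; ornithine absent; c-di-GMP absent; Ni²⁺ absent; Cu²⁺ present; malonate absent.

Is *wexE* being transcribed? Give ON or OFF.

ON

Tagatose is absent, so DovZ is inactive.
With no repressor bound, *jovM* is transcribed.
So JovM is produced and active.
No repressor is bound and JovM is active, so *pexM* is transcribed.
So PexM is produced and active.
With repressor PexM bound, *morF* is not transcribed.
So MorF is not produced.
Ni²⁺ is absent, so KosV is inactive.
With no repressor bound, *nerW* is transcribed.
So NerW is produced and active.
Malonate is absent, so FenP is inactive.
c-di-GMP is absent, so MibX is active.
With repressor MibX bound, *nolL* is not transcribed.
So NolL is not produced.
With no repressor bound, *quvU* is transcribed.
So QuvU is produced and active.
Ornithine is absent, so LomA is active.
No repressor is bound and LomA is active, so *qilB* is transcribed.
So QilB is produced and active.
With repressor QilB bound, *pexS* is not transcribed.
So PexS is not produced.
Activator NerW is present, so *wexE* is transcribed.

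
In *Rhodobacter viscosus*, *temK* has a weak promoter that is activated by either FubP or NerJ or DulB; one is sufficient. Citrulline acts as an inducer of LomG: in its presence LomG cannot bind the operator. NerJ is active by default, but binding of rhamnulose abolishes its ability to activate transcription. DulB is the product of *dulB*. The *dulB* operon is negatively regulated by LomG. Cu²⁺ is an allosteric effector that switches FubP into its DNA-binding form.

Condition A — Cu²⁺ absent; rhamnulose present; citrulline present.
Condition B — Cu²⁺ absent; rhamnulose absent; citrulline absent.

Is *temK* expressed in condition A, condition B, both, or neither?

both

Condition A:
Cu²⁺ is absent, so FubP is inactive.
Rhamnulose is present, so NerJ is inactive.
Citrulline is present, so LomG is inactive.
With no repressor bound, *dulB* is transcribed.
So DulB is produced and active.
Activator DulB is present, so *temK* is transcribed.
→ *temK* is ON in A.
Condition B:
Cu²⁺ is absent, so FubP is inactive.
Rhamnulose is absent, so NerJ is active.
Citrulline is absent, so LomG is active.
With repressor LomG bound, *dulB* is not transcribed.
So DulB is not produced.
Activator NerJ is present, so *temK* is transcribed.
→ *temK* is ON in B.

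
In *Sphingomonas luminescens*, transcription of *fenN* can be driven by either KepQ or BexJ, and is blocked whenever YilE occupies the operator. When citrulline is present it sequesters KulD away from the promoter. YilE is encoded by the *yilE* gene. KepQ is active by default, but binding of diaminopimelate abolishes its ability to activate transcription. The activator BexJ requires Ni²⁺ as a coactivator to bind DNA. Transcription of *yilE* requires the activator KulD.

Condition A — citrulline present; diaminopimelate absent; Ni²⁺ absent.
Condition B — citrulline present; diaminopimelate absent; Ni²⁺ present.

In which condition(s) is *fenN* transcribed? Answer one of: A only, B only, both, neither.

Condition A:
Citrulline is present, so KulD is inactive.
Required activator KulD is absent, so *yilE* is not transcribed.
So YilE is not produced.
Diaminopimelate is absent, so KepQ is active.
Ni²⁺ is absent, so BexJ is inactive.
Activator KepQ is present, so *fenN* is transcribed.
→ *fenN* is ON in A.
Condition B:
Citrulline is present, so KulD is inactive.
Required activator KulD is absent, so *yilE* is not transcribed.
So YilE is not produced.
Diaminopimelate is absent, so KepQ is active.
Ni²⁺ is present, so BexJ is active.
Activator KepQ is present, so *fenN* is transcribed.
→ *fenN* is ON in B.

both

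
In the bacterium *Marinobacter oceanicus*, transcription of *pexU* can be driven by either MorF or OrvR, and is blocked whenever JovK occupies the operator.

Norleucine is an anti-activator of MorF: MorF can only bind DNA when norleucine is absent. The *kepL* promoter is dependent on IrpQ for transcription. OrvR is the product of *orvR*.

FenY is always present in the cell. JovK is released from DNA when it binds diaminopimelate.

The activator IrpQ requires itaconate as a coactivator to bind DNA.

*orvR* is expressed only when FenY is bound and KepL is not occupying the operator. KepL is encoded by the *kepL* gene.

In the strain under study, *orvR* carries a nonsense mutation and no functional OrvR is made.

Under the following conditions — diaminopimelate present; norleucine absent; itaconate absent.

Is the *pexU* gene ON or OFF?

ON

Diaminopimelate is present, so JovK is inactive.
Norleucine is absent, so MorF is active.
OrvR is non-functional in this strain, so it has no effect.
Activator MorF is present, so *pexU* is transcribed.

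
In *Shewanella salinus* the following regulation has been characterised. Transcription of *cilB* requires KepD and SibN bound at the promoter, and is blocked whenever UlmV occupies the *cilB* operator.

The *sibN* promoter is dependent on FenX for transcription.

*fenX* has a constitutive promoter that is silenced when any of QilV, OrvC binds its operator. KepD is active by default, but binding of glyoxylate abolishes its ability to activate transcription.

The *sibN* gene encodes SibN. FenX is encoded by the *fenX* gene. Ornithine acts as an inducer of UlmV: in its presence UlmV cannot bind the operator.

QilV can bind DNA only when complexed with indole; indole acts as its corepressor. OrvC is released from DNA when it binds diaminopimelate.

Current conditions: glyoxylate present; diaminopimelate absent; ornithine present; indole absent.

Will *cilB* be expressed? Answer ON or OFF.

OFF

Ornithine is present, so UlmV is inactive.
Glyoxylate is present, so KepD is inactive.
Indole is absent, so QilV is inactive.
Diaminopimelate is absent, so OrvC is active.
With repressor OrvC bound, *fenX* is not transcribed.
So FenX is not produced.
Required activator FenX is absent, so *sibN* is not transcribed.
So SibN is not produced.
Required activator KepD is absent, so *cilB* is not transcribed.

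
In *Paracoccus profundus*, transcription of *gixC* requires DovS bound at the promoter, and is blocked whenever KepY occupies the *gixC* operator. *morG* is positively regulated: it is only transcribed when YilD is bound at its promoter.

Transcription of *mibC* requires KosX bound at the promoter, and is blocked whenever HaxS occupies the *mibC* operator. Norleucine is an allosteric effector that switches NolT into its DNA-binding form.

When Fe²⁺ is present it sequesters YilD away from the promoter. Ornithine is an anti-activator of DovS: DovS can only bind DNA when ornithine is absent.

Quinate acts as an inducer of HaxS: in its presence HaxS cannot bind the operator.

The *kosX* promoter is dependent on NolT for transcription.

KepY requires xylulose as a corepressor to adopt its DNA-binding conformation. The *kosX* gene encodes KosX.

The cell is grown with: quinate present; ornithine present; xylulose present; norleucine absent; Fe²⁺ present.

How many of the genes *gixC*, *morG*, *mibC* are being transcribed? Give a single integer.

Ornithine is present, so DovS is inactive.
Xylulose is present, so KepY is active.
With repressor KepY bound, *gixC* is not transcribed.
→ *gixC* is OFF.
Fe²⁺ is present, so YilD is inactive.
Required activator YilD is absent, so *morG* is not transcribed.
→ *morG* is OFF.
Norleucine is absent, so NolT is inactive.
Required activator NolT is absent, so *kosX* is not transcribed.
So KosX is not produced.
Quinate is present, so HaxS is inactive.
Required activator KosX is absent, so *mibC* is not transcribed.
→ *mibC* is OFF.
0 of the 3 genes are transcribed.

0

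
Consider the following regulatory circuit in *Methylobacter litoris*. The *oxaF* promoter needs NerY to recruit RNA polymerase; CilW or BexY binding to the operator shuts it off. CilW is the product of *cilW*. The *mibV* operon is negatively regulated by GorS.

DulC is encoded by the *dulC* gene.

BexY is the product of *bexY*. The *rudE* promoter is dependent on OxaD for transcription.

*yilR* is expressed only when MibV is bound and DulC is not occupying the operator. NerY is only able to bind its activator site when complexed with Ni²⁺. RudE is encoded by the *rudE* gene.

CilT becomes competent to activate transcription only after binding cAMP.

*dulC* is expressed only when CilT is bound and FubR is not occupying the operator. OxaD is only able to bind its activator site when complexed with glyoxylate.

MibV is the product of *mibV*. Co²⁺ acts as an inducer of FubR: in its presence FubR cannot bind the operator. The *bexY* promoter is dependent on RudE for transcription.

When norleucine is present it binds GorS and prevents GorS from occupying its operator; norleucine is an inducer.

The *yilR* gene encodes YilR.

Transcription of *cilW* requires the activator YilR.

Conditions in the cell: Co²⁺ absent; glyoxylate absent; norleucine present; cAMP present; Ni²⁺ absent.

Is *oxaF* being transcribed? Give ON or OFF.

OFF

Ni²⁺ is absent, so NerY is inactive.
cAMP is present, so CilT is active.
Co²⁺ is absent, so FubR is active.
With repressor FubR bound, *dulC* is not transcribed.
So DulC is not produced.
Norleucine is present, so GorS is inactive.
With no repressor bound, *mibV* is transcribed.
So MibV is produced and active.
No repressor is bound and MibV is active, so *yilR* is transcribed.
So YilR is produced and active.
No repressor is bound and YilR is active, so *cilW* is transcribed.
So CilW is produced and active.
Glyoxylate is absent, so OxaD is inactive.
Required activator OxaD is absent, so *rudE* is not transcribed.
So RudE is not produced.
Required activator RudE is absent, so *bexY* is not transcribed.
So BexY is not produced.
With repressor CilW bound, *oxaF* is not transcribed.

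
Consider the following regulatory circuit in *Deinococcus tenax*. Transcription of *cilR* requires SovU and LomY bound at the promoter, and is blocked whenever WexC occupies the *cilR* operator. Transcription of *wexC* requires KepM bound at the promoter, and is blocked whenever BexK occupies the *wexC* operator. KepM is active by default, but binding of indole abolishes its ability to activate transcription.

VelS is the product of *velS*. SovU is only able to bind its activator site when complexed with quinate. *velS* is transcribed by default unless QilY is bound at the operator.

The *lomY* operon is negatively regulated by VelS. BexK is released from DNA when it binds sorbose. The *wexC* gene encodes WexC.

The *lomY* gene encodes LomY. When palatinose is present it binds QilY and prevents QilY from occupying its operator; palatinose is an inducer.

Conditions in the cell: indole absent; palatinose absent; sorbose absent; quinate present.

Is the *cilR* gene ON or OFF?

ON

Quinate is present, so SovU is active.
Sorbose is absent, so BexK is active.
Indole is absent, so KepM is active.
With repressor BexK bound, *wexC* is not transcribed.
So WexC is not produced.
Palatinose is absent, so QilY is active.
With repressor QilY bound, *velS* is not transcribed.
So VelS is not produced.
With no repressor bound, *lomY* is transcribed.
So LomY is produced and active.
No repressor is bound and SovU and LomY are active, so *cilR* is transcribed.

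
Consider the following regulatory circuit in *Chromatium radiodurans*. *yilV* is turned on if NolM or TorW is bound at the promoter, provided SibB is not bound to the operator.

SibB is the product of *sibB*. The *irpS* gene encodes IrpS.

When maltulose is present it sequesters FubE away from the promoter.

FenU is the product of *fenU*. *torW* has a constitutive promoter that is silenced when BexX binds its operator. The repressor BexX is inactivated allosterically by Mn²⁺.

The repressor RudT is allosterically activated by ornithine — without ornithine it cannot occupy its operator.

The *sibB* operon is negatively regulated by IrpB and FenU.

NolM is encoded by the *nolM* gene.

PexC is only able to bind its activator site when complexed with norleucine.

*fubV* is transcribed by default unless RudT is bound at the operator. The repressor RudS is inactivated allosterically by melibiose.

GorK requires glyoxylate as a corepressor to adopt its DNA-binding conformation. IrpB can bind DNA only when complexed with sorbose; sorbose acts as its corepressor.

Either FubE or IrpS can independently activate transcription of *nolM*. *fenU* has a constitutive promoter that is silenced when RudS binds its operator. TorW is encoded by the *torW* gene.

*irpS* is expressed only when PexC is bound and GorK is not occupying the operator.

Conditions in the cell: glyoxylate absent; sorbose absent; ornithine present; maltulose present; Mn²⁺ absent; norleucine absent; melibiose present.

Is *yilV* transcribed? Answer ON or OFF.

OFF

Maltulose is present, so FubE is inactive.
Glyoxylate is absent, so GorK is inactive.
Norleucine is absent, so PexC is inactive.
Required activator PexC is absent, so *irpS* is not transcribed.
So IrpS is not produced.
No activator is available at the *nolM* promoter, so *nolM* is not transcribed.
So NolM is not produced.
Mn²⁺ is absent, so BexX is active.
With repressor BexX bound, *torW* is not transcribed.
So TorW is not produced.
Sorbose is absent, so IrpB is inactive.
Melibiose is present, so RudS is inactive.
With no repressor bound, *fenU* is transcribed.
So FenU is produced and active.
With repressor FenU bound, *sibB* is not transcribed.
So SibB is not produced.
No activator is available at the *yilV* promoter, so *yilV* is not transcribed.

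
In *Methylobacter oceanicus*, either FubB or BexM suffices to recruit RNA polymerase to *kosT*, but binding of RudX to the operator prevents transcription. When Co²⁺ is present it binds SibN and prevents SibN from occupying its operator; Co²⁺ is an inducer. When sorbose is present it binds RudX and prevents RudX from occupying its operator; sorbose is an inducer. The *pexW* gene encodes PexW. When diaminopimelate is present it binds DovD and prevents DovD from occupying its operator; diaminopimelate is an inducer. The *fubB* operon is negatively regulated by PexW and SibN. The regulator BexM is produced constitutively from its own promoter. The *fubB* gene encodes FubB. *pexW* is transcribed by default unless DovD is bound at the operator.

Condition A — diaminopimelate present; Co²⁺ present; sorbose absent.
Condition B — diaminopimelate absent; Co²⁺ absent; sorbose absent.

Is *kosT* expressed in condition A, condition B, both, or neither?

Condition A:
Diaminopimelate is present, so DovD is inactive.
With no repressor bound, *pexW* is transcribed.
So PexW is produced and active.
Co²⁺ is present, so SibN is inactive.
With repressor PexW bound, *fubB* is not transcribed.
So FubB is not produced.
Sorbose is absent, so RudX is active.
BexM is produced constitutively and is active.
With repressor RudX bound, *kosT* is not transcribed.
→ *kosT* is OFF in A.
Condition B:
Diaminopimelate is absent, so DovD is active.
With repressor DovD bound, *pexW* is not transcribed.
So PexW is not produced.
Co²⁺ is absent, so SibN is active.
With repressor SibN bound, *fubB* is not transcribed.
So FubB is not produced.
Sorbose is absent, so RudX is active.
BexM is produced constitutively and is active.
With repressor RudX bound, *kosT* is not transcribed.
→ *kosT* is OFF in B.

neither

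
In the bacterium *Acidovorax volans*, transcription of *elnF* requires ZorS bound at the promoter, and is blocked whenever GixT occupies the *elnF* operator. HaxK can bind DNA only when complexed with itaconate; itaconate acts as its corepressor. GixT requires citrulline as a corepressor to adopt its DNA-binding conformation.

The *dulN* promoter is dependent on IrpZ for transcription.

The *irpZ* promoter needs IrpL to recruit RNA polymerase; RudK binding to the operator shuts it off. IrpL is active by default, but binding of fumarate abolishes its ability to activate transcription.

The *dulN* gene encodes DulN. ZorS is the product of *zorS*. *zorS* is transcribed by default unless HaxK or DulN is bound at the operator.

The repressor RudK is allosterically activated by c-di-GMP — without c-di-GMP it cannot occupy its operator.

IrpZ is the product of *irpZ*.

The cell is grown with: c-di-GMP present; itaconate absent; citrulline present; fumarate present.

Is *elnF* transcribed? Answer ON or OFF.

Citrulline is present, so GixT is active.
Itaconate is absent, so HaxK is inactive.
c-di-GMP is present, so RudK is active.
Fumarate is present, so IrpL is inactive.
With repressor RudK bound, *irpZ* is not transcribed.
So IrpZ is not produced.
Required activator IrpZ is absent, so *dulN* is not transcribed.
So DulN is not produced.
With no repressor bound, *zorS* is transcribed.
So ZorS is produced and active.
With repressor GixT bound, *elnF* is not transcribed.

OFF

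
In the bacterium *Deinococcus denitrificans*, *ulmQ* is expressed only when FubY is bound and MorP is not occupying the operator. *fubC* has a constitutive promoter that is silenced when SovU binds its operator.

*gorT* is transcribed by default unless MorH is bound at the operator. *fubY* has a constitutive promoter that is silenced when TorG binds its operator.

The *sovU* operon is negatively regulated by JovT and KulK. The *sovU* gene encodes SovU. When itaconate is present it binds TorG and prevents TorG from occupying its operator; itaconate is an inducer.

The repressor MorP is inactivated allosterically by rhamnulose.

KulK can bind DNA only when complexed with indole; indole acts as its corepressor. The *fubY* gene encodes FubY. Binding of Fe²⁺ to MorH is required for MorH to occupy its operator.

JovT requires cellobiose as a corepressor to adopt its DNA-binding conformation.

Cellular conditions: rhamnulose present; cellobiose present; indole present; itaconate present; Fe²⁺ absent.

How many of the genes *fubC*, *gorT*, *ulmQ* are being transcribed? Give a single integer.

3

Cellobiose is present, so JovT is active.
Indole is present, so KulK is active.
With repressor JovT bound, *sovU* is not transcribed.
So SovU is not produced.
With no repressor bound, *fubC* is transcribed.
→ *fubC* is ON.
Fe²⁺ is absent, so MorH is inactive.
With no repressor bound, *gorT* is transcribed.
→ *gorT* is ON.
Rhamnulose is present, so MorP is inactive.
Itaconate is present, so TorG is inactive.
With no repressor bound, *fubY* is transcribed.
So FubY is produced and active.
No repressor is bound and FubY is active, so *ulmQ* is transcribed.
→ *ulmQ* is ON.
3 of the 3 genes are transcribed.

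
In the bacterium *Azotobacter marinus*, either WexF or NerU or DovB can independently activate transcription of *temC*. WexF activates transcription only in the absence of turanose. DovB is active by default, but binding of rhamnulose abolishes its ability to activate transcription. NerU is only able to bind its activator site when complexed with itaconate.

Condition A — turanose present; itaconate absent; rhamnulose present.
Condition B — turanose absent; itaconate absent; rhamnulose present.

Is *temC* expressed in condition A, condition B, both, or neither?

Condition A:
Turanose is present, so WexF is inactive.
Itaconate is absent, so NerU is inactive.
Rhamnulose is present, so DovB is inactive.
No activator is available at the *temC* promoter, so *temC* is not transcribed.
→ *temC* is OFF in A.
Condition B:
Turanose is absent, so WexF is active.
Itaconate is absent, so NerU is inactive.
Rhamnulose is present, so DovB is inactive.
Activator WexF is present, so *temC* is transcribed.
→ *temC* is ON in B.

B only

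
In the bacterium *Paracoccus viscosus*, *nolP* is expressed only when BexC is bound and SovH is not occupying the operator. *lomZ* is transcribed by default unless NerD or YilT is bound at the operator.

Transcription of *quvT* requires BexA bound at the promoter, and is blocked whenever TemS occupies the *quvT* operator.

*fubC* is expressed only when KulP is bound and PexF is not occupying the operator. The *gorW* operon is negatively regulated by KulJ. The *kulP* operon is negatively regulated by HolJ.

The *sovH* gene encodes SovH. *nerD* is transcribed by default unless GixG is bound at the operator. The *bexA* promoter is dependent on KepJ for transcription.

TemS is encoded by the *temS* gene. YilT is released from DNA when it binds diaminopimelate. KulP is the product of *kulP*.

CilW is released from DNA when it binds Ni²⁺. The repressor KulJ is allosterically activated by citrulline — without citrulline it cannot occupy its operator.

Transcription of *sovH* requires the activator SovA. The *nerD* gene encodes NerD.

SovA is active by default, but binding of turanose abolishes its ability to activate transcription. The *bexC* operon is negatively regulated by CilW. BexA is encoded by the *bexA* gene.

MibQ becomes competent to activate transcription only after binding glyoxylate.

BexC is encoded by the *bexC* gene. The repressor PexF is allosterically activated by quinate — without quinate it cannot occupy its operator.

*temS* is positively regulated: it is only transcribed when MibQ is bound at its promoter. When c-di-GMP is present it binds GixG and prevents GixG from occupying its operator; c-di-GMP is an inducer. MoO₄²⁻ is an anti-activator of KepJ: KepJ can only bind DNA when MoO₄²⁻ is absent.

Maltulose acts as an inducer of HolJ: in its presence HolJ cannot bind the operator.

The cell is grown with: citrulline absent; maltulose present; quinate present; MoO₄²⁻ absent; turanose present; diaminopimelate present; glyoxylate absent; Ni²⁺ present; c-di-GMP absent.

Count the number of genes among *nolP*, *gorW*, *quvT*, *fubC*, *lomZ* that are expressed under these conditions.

Ni²⁺ is present, so CilW is inactive.
With no repressor bound, *bexC* is transcribed.
So BexC is produced and active.
Turanose is present, so SovA is inactive.
Required activator SovA is absent, so *sovH* is not transcribed.
So SovH is not produced.
No repressor is bound and BexC is active, so *nolP* is transcribed.
→ *nolP* is ON.
Citrulline is absent, so KulJ is inactive.
With no repressor bound, *gorW* is transcribed.
→ *gorW* is ON.
MoO₄²⁻ is absent, so KepJ is active.
No repressor is bound and KepJ is active, so *bexA* is transcribed.
So BexA is produced and active.
Glyoxylate is absent, so MibQ is inactive.
Required activator MibQ is absent, so *temS* is not transcribed.
So TemS is not produced.
No repressor is bound and BexA is active, so *quvT* is transcribed.
→ *quvT* is ON.
Maltulose is present, so HolJ is inactive.
With no repressor bound, *kulP* is transcribed.
So KulP is produced and active.
Quinate is present, so PexF is active.
With repressor PexF bound, *fubC* is not transcribed.
→ *fubC* is OFF.
c-di-GMP is absent, so GixG is active.
With repressor GixG bound, *nerD* is not transcribed.
So NerD is not produced.
Diaminopimelate is present, so YilT is inactive.
With no repressor bound, *lomZ* is transcribed.
→ *lomZ* is ON.
4 of the 5 genes are transcribed.

4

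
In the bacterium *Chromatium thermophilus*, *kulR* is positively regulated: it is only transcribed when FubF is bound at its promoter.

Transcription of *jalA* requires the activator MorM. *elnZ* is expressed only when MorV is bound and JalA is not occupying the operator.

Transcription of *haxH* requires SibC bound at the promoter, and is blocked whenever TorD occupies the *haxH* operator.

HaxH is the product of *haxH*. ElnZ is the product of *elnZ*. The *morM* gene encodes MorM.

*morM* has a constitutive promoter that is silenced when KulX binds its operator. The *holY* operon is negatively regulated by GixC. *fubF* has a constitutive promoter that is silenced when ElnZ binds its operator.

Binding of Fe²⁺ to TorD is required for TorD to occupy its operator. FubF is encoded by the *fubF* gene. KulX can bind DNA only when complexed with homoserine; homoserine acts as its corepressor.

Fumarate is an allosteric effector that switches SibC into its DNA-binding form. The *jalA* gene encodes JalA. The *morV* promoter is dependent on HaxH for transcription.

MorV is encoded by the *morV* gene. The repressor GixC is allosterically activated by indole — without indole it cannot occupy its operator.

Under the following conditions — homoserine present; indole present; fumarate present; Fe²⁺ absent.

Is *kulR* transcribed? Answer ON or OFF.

OFF

Fe²⁺ is absent, so TorD is inactive.
Fumarate is present, so SibC is active.
No repressor is bound and SibC is active, so *haxH* is transcribed.
So HaxH is produced and active.
No repressor is bound and HaxH is active, so *morV* is transcribed.
So MorV is produced and active.
Homoserine is present, so KulX is active.
With repressor KulX bound, *morM* is not transcribed.
So MorM is not produced.
Required activator MorM is absent, so *jalA* is not transcribed.
So JalA is not produced.
No repressor is bound and MorV is active, so *elnZ* is transcribed.
So ElnZ is produced and active.
With repressor ElnZ bound, *fubF* is not transcribed.
So FubF is not produced.
Required activator FubF is absent, so *kulR* is not transcribed.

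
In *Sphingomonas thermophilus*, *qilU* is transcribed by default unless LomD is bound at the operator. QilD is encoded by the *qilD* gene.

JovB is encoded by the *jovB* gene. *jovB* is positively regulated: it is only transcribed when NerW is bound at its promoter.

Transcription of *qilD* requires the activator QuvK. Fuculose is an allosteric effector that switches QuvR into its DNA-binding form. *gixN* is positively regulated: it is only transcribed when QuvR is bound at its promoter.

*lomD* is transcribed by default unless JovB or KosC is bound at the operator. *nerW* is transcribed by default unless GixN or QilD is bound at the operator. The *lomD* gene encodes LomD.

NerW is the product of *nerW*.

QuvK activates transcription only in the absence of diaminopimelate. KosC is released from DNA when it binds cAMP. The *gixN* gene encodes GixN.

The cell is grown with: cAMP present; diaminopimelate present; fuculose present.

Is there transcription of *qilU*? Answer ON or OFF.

Fuculose is present, so QuvR is active.
No repressor is bound and QuvR is active, so *gixN* is transcribed.
So GixN is produced and active.
Diaminopimelate is present, so QuvK is inactive.
Required activator QuvK is absent, so *qilD* is not transcribed.
So QilD is not produced.
With repressor GixN bound, *nerW* is not transcribed.
So NerW is not produced.
Required activator NerW is absent, so *jovB* is not transcribed.
So JovB is not produced.
cAMP is present, so KosC is inactive.
With no repressor bound, *lomD* is transcribed.
So LomD is produced and active.
With repressor LomD bound, *qilU* is not transcribed.

OFF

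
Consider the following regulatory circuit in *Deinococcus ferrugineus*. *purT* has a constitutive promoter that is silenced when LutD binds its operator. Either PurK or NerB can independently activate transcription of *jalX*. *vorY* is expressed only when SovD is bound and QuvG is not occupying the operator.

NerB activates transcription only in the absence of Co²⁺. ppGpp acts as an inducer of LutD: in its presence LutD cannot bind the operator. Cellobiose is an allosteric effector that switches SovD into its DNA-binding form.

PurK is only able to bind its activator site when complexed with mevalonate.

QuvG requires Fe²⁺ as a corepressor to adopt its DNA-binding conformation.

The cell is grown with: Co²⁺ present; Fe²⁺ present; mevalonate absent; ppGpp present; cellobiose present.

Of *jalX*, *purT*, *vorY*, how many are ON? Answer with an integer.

Mevalonate is absent, so PurK is inactive.
Co²⁺ is present, so NerB is inactive.
No activator is available at the *jalX* promoter, so *jalX* is not transcribed.
→ *jalX* is OFF.
ppGpp is present, so LutD is inactive.
With no repressor bound, *purT* is transcribed.
→ *purT* is ON.
Fe²⁺ is present, so QuvG is active.
Cellobiose is present, so SovD is active.
With repressor QuvG bound, *vorY* is not transcribed.
→ *vorY* is OFF.
1 of the 3 genes is transcribed.

1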